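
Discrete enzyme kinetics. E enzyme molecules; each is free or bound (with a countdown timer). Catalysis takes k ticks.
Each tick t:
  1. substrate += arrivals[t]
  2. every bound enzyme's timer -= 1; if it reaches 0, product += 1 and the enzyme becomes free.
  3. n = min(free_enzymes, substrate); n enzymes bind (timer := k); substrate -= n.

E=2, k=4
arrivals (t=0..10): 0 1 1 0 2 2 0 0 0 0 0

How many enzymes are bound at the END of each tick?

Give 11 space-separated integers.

t=0: arr=0 -> substrate=0 bound=0 product=0
t=1: arr=1 -> substrate=0 bound=1 product=0
t=2: arr=1 -> substrate=0 bound=2 product=0
t=3: arr=0 -> substrate=0 bound=2 product=0
t=4: arr=2 -> substrate=2 bound=2 product=0
t=5: arr=2 -> substrate=3 bound=2 product=1
t=6: arr=0 -> substrate=2 bound=2 product=2
t=7: arr=0 -> substrate=2 bound=2 product=2
t=8: arr=0 -> substrate=2 bound=2 product=2
t=9: arr=0 -> substrate=1 bound=2 product=3
t=10: arr=0 -> substrate=0 bound=2 product=4

Answer: 0 1 2 2 2 2 2 2 2 2 2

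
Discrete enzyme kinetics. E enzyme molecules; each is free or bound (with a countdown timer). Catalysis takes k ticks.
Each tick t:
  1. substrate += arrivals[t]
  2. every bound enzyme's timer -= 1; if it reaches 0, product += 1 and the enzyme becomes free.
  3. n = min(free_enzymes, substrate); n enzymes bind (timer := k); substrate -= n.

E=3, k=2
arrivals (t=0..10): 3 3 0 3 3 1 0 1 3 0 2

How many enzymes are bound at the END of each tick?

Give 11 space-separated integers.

t=0: arr=3 -> substrate=0 bound=3 product=0
t=1: arr=3 -> substrate=3 bound=3 product=0
t=2: arr=0 -> substrate=0 bound=3 product=3
t=3: arr=3 -> substrate=3 bound=3 product=3
t=4: arr=3 -> substrate=3 bound=3 product=6
t=5: arr=1 -> substrate=4 bound=3 product=6
t=6: arr=0 -> substrate=1 bound=3 product=9
t=7: arr=1 -> substrate=2 bound=3 product=9
t=8: arr=3 -> substrate=2 bound=3 product=12
t=9: arr=0 -> substrate=2 bound=3 product=12
t=10: arr=2 -> substrate=1 bound=3 product=15

Answer: 3 3 3 3 3 3 3 3 3 3 3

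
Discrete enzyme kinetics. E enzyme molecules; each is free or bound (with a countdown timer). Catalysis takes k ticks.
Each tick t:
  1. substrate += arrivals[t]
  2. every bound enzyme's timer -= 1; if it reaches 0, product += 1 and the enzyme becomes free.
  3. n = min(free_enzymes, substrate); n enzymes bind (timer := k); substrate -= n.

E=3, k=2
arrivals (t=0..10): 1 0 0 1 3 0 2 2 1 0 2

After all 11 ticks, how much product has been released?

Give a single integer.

Answer: 10

Derivation:
t=0: arr=1 -> substrate=0 bound=1 product=0
t=1: arr=0 -> substrate=0 bound=1 product=0
t=2: arr=0 -> substrate=0 bound=0 product=1
t=3: arr=1 -> substrate=0 bound=1 product=1
t=4: arr=3 -> substrate=1 bound=3 product=1
t=5: arr=0 -> substrate=0 bound=3 product=2
t=6: arr=2 -> substrate=0 bound=3 product=4
t=7: arr=2 -> substrate=1 bound=3 product=5
t=8: arr=1 -> substrate=0 bound=3 product=7
t=9: arr=0 -> substrate=0 bound=2 product=8
t=10: arr=2 -> substrate=0 bound=2 product=10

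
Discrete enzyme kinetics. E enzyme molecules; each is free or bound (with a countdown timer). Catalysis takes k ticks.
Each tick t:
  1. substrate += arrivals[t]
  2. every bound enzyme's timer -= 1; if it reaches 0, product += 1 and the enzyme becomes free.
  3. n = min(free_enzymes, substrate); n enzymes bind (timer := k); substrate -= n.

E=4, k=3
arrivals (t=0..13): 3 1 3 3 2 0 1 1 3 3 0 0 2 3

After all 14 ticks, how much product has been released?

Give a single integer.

t=0: arr=3 -> substrate=0 bound=3 product=0
t=1: arr=1 -> substrate=0 bound=4 product=0
t=2: arr=3 -> substrate=3 bound=4 product=0
t=3: arr=3 -> substrate=3 bound=4 product=3
t=4: arr=2 -> substrate=4 bound=4 product=4
t=5: arr=0 -> substrate=4 bound=4 product=4
t=6: arr=1 -> substrate=2 bound=4 product=7
t=7: arr=1 -> substrate=2 bound=4 product=8
t=8: arr=3 -> substrate=5 bound=4 product=8
t=9: arr=3 -> substrate=5 bound=4 product=11
t=10: arr=0 -> substrate=4 bound=4 product=12
t=11: arr=0 -> substrate=4 bound=4 product=12
t=12: arr=2 -> substrate=3 bound=4 product=15
t=13: arr=3 -> substrate=5 bound=4 product=16

Answer: 16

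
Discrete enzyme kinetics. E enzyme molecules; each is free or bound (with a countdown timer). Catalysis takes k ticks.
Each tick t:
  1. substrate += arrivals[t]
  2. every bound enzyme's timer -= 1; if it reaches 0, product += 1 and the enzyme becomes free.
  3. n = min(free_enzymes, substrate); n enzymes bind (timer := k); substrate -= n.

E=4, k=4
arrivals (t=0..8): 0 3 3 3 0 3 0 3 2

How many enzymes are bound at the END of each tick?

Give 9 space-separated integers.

Answer: 0 3 4 4 4 4 4 4 4

Derivation:
t=0: arr=0 -> substrate=0 bound=0 product=0
t=1: arr=3 -> substrate=0 bound=3 product=0
t=2: arr=3 -> substrate=2 bound=4 product=0
t=3: arr=3 -> substrate=5 bound=4 product=0
t=4: arr=0 -> substrate=5 bound=4 product=0
t=5: arr=3 -> substrate=5 bound=4 product=3
t=6: arr=0 -> substrate=4 bound=4 product=4
t=7: arr=3 -> substrate=7 bound=4 product=4
t=8: arr=2 -> substrate=9 bound=4 product=4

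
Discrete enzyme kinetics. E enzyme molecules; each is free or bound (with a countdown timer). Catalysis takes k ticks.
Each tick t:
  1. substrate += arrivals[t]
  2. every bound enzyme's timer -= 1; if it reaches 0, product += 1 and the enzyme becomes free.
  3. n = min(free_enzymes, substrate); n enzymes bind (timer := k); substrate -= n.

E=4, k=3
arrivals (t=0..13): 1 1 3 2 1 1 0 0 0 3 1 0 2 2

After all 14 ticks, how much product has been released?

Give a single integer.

t=0: arr=1 -> substrate=0 bound=1 product=0
t=1: arr=1 -> substrate=0 bound=2 product=0
t=2: arr=3 -> substrate=1 bound=4 product=0
t=3: arr=2 -> substrate=2 bound=4 product=1
t=4: arr=1 -> substrate=2 bound=4 product=2
t=5: arr=1 -> substrate=1 bound=4 product=4
t=6: arr=0 -> substrate=0 bound=4 product=5
t=7: arr=0 -> substrate=0 bound=3 product=6
t=8: arr=0 -> substrate=0 bound=1 product=8
t=9: arr=3 -> substrate=0 bound=3 product=9
t=10: arr=1 -> substrate=0 bound=4 product=9
t=11: arr=0 -> substrate=0 bound=4 product=9
t=12: arr=2 -> substrate=0 bound=3 product=12
t=13: arr=2 -> substrate=0 bound=4 product=13

Answer: 13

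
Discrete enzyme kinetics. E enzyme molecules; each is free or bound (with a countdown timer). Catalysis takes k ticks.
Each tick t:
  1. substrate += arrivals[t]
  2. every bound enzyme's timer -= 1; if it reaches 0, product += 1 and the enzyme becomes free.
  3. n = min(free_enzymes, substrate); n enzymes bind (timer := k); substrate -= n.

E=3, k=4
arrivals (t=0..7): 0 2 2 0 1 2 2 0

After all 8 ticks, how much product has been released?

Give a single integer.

Answer: 3

Derivation:
t=0: arr=0 -> substrate=0 bound=0 product=0
t=1: arr=2 -> substrate=0 bound=2 product=0
t=2: arr=2 -> substrate=1 bound=3 product=0
t=3: arr=0 -> substrate=1 bound=3 product=0
t=4: arr=1 -> substrate=2 bound=3 product=0
t=5: arr=2 -> substrate=2 bound=3 product=2
t=6: arr=2 -> substrate=3 bound=3 product=3
t=7: arr=0 -> substrate=3 bound=3 product=3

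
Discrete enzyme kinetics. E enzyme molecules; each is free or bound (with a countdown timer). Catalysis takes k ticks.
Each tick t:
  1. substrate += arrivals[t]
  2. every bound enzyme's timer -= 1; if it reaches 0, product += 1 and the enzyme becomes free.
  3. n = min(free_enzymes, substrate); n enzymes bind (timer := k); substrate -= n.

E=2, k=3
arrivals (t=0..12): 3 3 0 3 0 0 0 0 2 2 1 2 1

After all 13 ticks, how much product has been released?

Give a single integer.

Answer: 8

Derivation:
t=0: arr=3 -> substrate=1 bound=2 product=0
t=1: arr=3 -> substrate=4 bound=2 product=0
t=2: arr=0 -> substrate=4 bound=2 product=0
t=3: arr=3 -> substrate=5 bound=2 product=2
t=4: arr=0 -> substrate=5 bound=2 product=2
t=5: arr=0 -> substrate=5 bound=2 product=2
t=6: arr=0 -> substrate=3 bound=2 product=4
t=7: arr=0 -> substrate=3 bound=2 product=4
t=8: arr=2 -> substrate=5 bound=2 product=4
t=9: arr=2 -> substrate=5 bound=2 product=6
t=10: arr=1 -> substrate=6 bound=2 product=6
t=11: arr=2 -> substrate=8 bound=2 product=6
t=12: arr=1 -> substrate=7 bound=2 product=8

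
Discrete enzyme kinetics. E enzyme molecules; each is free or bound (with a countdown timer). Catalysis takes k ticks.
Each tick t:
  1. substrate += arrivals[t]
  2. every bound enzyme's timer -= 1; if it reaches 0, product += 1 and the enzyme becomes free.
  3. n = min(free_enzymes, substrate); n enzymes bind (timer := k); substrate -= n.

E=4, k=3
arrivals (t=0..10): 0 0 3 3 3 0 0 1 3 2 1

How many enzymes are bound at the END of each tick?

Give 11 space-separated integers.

t=0: arr=0 -> substrate=0 bound=0 product=0
t=1: arr=0 -> substrate=0 bound=0 product=0
t=2: arr=3 -> substrate=0 bound=3 product=0
t=3: arr=3 -> substrate=2 bound=4 product=0
t=4: arr=3 -> substrate=5 bound=4 product=0
t=5: arr=0 -> substrate=2 bound=4 product=3
t=6: arr=0 -> substrate=1 bound=4 product=4
t=7: arr=1 -> substrate=2 bound=4 product=4
t=8: arr=3 -> substrate=2 bound=4 product=7
t=9: arr=2 -> substrate=3 bound=4 product=8
t=10: arr=1 -> substrate=4 bound=4 product=8

Answer: 0 0 3 4 4 4 4 4 4 4 4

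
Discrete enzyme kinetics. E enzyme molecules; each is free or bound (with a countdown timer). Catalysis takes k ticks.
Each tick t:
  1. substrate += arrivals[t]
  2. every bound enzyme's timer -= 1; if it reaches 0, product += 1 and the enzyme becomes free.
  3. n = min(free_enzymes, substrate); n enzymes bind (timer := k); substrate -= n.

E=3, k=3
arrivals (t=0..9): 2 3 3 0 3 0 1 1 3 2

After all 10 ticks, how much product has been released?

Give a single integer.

t=0: arr=2 -> substrate=0 bound=2 product=0
t=1: arr=3 -> substrate=2 bound=3 product=0
t=2: arr=3 -> substrate=5 bound=3 product=0
t=3: arr=0 -> substrate=3 bound=3 product=2
t=4: arr=3 -> substrate=5 bound=3 product=3
t=5: arr=0 -> substrate=5 bound=3 product=3
t=6: arr=1 -> substrate=4 bound=3 product=5
t=7: arr=1 -> substrate=4 bound=3 product=6
t=8: arr=3 -> substrate=7 bound=3 product=6
t=9: arr=2 -> substrate=7 bound=3 product=8

Answer: 8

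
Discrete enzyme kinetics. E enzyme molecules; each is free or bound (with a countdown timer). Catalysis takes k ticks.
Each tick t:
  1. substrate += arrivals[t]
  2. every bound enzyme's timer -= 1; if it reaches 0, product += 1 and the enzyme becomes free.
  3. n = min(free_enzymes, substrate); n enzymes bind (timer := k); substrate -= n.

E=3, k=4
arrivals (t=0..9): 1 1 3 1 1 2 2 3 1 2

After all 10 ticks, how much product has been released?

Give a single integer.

t=0: arr=1 -> substrate=0 bound=1 product=0
t=1: arr=1 -> substrate=0 bound=2 product=0
t=2: arr=3 -> substrate=2 bound=3 product=0
t=3: arr=1 -> substrate=3 bound=3 product=0
t=4: arr=1 -> substrate=3 bound=3 product=1
t=5: arr=2 -> substrate=4 bound=3 product=2
t=6: arr=2 -> substrate=5 bound=3 product=3
t=7: arr=3 -> substrate=8 bound=3 product=3
t=8: arr=1 -> substrate=8 bound=3 product=4
t=9: arr=2 -> substrate=9 bound=3 product=5

Answer: 5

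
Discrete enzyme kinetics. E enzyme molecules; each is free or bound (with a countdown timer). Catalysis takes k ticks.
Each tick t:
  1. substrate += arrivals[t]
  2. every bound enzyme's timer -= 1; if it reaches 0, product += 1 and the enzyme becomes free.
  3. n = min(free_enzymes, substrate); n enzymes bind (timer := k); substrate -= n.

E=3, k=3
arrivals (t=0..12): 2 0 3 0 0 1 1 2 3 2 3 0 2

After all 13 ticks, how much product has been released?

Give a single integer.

t=0: arr=2 -> substrate=0 bound=2 product=0
t=1: arr=0 -> substrate=0 bound=2 product=0
t=2: arr=3 -> substrate=2 bound=3 product=0
t=3: arr=0 -> substrate=0 bound=3 product=2
t=4: arr=0 -> substrate=0 bound=3 product=2
t=5: arr=1 -> substrate=0 bound=3 product=3
t=6: arr=1 -> substrate=0 bound=2 product=5
t=7: arr=2 -> substrate=1 bound=3 product=5
t=8: arr=3 -> substrate=3 bound=3 product=6
t=9: arr=2 -> substrate=4 bound=3 product=7
t=10: arr=3 -> substrate=6 bound=3 product=8
t=11: arr=0 -> substrate=5 bound=3 product=9
t=12: arr=2 -> substrate=6 bound=3 product=10

Answer: 10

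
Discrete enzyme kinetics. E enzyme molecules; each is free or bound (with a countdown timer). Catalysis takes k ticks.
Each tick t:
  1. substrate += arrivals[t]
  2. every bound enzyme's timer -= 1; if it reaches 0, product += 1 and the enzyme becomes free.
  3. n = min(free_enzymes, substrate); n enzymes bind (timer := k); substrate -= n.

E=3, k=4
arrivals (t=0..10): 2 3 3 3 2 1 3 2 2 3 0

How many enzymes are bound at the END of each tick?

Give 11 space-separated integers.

Answer: 2 3 3 3 3 3 3 3 3 3 3

Derivation:
t=0: arr=2 -> substrate=0 bound=2 product=0
t=1: arr=3 -> substrate=2 bound=3 product=0
t=2: arr=3 -> substrate=5 bound=3 product=0
t=3: arr=3 -> substrate=8 bound=3 product=0
t=4: arr=2 -> substrate=8 bound=3 product=2
t=5: arr=1 -> substrate=8 bound=3 product=3
t=6: arr=3 -> substrate=11 bound=3 product=3
t=7: arr=2 -> substrate=13 bound=3 product=3
t=8: arr=2 -> substrate=13 bound=3 product=5
t=9: arr=3 -> substrate=15 bound=3 product=6
t=10: arr=0 -> substrate=15 bound=3 product=6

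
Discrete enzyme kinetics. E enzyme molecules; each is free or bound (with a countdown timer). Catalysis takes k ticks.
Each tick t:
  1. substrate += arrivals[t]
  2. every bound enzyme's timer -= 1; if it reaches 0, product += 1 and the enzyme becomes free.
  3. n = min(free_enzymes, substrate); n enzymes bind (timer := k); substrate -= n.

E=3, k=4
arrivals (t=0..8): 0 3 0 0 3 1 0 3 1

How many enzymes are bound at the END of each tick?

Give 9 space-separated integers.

t=0: arr=0 -> substrate=0 bound=0 product=0
t=1: arr=3 -> substrate=0 bound=3 product=0
t=2: arr=0 -> substrate=0 bound=3 product=0
t=3: arr=0 -> substrate=0 bound=3 product=0
t=4: arr=3 -> substrate=3 bound=3 product=0
t=5: arr=1 -> substrate=1 bound=3 product=3
t=6: arr=0 -> substrate=1 bound=3 product=3
t=7: arr=3 -> substrate=4 bound=3 product=3
t=8: arr=1 -> substrate=5 bound=3 product=3

Answer: 0 3 3 3 3 3 3 3 3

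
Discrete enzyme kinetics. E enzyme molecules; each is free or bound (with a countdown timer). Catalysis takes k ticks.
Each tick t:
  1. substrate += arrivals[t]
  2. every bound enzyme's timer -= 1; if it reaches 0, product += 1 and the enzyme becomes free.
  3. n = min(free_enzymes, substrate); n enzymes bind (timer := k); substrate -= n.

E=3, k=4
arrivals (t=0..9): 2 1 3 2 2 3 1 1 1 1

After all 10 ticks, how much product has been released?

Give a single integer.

t=0: arr=2 -> substrate=0 bound=2 product=0
t=1: arr=1 -> substrate=0 bound=3 product=0
t=2: arr=3 -> substrate=3 bound=3 product=0
t=3: arr=2 -> substrate=5 bound=3 product=0
t=4: arr=2 -> substrate=5 bound=3 product=2
t=5: arr=3 -> substrate=7 bound=3 product=3
t=6: arr=1 -> substrate=8 bound=3 product=3
t=7: arr=1 -> substrate=9 bound=3 product=3
t=8: arr=1 -> substrate=8 bound=3 product=5
t=9: arr=1 -> substrate=8 bound=3 product=6

Answer: 6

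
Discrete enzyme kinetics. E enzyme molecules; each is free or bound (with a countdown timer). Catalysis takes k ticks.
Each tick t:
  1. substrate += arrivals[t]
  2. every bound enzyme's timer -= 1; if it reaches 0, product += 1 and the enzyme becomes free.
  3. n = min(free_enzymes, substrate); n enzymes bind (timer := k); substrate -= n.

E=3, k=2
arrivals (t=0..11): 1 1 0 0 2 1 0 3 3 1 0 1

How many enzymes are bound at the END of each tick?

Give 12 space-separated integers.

Answer: 1 2 1 0 2 3 1 3 3 3 3 2

Derivation:
t=0: arr=1 -> substrate=0 bound=1 product=0
t=1: arr=1 -> substrate=0 bound=2 product=0
t=2: arr=0 -> substrate=0 bound=1 product=1
t=3: arr=0 -> substrate=0 bound=0 product=2
t=4: arr=2 -> substrate=0 bound=2 product=2
t=5: arr=1 -> substrate=0 bound=3 product=2
t=6: arr=0 -> substrate=0 bound=1 product=4
t=7: arr=3 -> substrate=0 bound=3 product=5
t=8: arr=3 -> substrate=3 bound=3 product=5
t=9: arr=1 -> substrate=1 bound=3 product=8
t=10: arr=0 -> substrate=1 bound=3 product=8
t=11: arr=1 -> substrate=0 bound=2 product=11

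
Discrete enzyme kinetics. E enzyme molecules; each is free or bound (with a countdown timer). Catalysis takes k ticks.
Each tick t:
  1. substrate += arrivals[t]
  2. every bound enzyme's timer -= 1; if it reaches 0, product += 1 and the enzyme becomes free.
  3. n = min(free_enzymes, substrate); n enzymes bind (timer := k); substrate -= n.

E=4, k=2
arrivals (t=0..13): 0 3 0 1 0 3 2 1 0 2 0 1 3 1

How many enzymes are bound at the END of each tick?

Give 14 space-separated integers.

t=0: arr=0 -> substrate=0 bound=0 product=0
t=1: arr=3 -> substrate=0 bound=3 product=0
t=2: arr=0 -> substrate=0 bound=3 product=0
t=3: arr=1 -> substrate=0 bound=1 product=3
t=4: arr=0 -> substrate=0 bound=1 product=3
t=5: arr=3 -> substrate=0 bound=3 product=4
t=6: arr=2 -> substrate=1 bound=4 product=4
t=7: arr=1 -> substrate=0 bound=3 product=7
t=8: arr=0 -> substrate=0 bound=2 product=8
t=9: arr=2 -> substrate=0 bound=2 product=10
t=10: arr=0 -> substrate=0 bound=2 product=10
t=11: arr=1 -> substrate=0 bound=1 product=12
t=12: arr=3 -> substrate=0 bound=4 product=12
t=13: arr=1 -> substrate=0 bound=4 product=13

Answer: 0 3 3 1 1 3 4 3 2 2 2 1 4 4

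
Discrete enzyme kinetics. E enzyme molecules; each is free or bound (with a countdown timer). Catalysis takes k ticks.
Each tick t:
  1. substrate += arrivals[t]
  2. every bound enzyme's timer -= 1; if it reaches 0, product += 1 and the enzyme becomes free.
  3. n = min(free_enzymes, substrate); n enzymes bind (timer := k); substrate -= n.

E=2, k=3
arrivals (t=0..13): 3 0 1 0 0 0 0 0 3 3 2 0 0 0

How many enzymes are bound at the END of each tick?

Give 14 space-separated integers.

t=0: arr=3 -> substrate=1 bound=2 product=0
t=1: arr=0 -> substrate=1 bound=2 product=0
t=2: arr=1 -> substrate=2 bound=2 product=0
t=3: arr=0 -> substrate=0 bound=2 product=2
t=4: arr=0 -> substrate=0 bound=2 product=2
t=5: arr=0 -> substrate=0 bound=2 product=2
t=6: arr=0 -> substrate=0 bound=0 product=4
t=7: arr=0 -> substrate=0 bound=0 product=4
t=8: arr=3 -> substrate=1 bound=2 product=4
t=9: arr=3 -> substrate=4 bound=2 product=4
t=10: arr=2 -> substrate=6 bound=2 product=4
t=11: arr=0 -> substrate=4 bound=2 product=6
t=12: arr=0 -> substrate=4 bound=2 product=6
t=13: arr=0 -> substrate=4 bound=2 product=6

Answer: 2 2 2 2 2 2 0 0 2 2 2 2 2 2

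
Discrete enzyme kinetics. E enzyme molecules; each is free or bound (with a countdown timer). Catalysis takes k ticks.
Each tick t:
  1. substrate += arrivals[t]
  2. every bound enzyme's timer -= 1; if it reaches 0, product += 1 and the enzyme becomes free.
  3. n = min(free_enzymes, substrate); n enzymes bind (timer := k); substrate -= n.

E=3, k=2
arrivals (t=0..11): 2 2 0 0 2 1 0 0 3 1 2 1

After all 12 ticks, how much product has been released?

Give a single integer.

t=0: arr=2 -> substrate=0 bound=2 product=0
t=1: arr=2 -> substrate=1 bound=3 product=0
t=2: arr=0 -> substrate=0 bound=2 product=2
t=3: arr=0 -> substrate=0 bound=1 product=3
t=4: arr=2 -> substrate=0 bound=2 product=4
t=5: arr=1 -> substrate=0 bound=3 product=4
t=6: arr=0 -> substrate=0 bound=1 product=6
t=7: arr=0 -> substrate=0 bound=0 product=7
t=8: arr=3 -> substrate=0 bound=3 product=7
t=9: arr=1 -> substrate=1 bound=3 product=7
t=10: arr=2 -> substrate=0 bound=3 product=10
t=11: arr=1 -> substrate=1 bound=3 product=10

Answer: 10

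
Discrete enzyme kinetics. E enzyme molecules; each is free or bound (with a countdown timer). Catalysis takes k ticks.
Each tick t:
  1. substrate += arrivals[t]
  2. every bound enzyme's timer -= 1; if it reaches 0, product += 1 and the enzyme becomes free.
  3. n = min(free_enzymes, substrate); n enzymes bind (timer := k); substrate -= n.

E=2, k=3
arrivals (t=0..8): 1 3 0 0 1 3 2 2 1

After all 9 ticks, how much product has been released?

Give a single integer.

t=0: arr=1 -> substrate=0 bound=1 product=0
t=1: arr=3 -> substrate=2 bound=2 product=0
t=2: arr=0 -> substrate=2 bound=2 product=0
t=3: arr=0 -> substrate=1 bound=2 product=1
t=4: arr=1 -> substrate=1 bound=2 product=2
t=5: arr=3 -> substrate=4 bound=2 product=2
t=6: arr=2 -> substrate=5 bound=2 product=3
t=7: arr=2 -> substrate=6 bound=2 product=4
t=8: arr=1 -> substrate=7 bound=2 product=4

Answer: 4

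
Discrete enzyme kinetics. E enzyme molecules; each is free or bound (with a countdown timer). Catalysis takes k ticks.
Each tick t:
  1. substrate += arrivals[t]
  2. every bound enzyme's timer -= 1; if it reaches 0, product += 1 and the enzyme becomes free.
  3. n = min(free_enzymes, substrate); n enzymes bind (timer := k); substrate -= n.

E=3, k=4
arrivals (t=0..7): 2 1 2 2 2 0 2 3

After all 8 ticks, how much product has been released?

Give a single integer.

t=0: arr=2 -> substrate=0 bound=2 product=0
t=1: arr=1 -> substrate=0 bound=3 product=0
t=2: arr=2 -> substrate=2 bound=3 product=0
t=3: arr=2 -> substrate=4 bound=3 product=0
t=4: arr=2 -> substrate=4 bound=3 product=2
t=5: arr=0 -> substrate=3 bound=3 product=3
t=6: arr=2 -> substrate=5 bound=3 product=3
t=7: arr=3 -> substrate=8 bound=3 product=3

Answer: 3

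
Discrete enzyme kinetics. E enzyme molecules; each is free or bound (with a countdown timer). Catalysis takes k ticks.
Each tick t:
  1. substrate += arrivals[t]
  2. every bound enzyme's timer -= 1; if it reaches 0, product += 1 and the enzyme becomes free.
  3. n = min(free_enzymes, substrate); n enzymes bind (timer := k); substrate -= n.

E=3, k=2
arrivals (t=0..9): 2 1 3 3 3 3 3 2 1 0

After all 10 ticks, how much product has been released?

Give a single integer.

t=0: arr=2 -> substrate=0 bound=2 product=0
t=1: arr=1 -> substrate=0 bound=3 product=0
t=2: arr=3 -> substrate=1 bound=3 product=2
t=3: arr=3 -> substrate=3 bound=3 product=3
t=4: arr=3 -> substrate=4 bound=3 product=5
t=5: arr=3 -> substrate=6 bound=3 product=6
t=6: arr=3 -> substrate=7 bound=3 product=8
t=7: arr=2 -> substrate=8 bound=3 product=9
t=8: arr=1 -> substrate=7 bound=3 product=11
t=9: arr=0 -> substrate=6 bound=3 product=12

Answer: 12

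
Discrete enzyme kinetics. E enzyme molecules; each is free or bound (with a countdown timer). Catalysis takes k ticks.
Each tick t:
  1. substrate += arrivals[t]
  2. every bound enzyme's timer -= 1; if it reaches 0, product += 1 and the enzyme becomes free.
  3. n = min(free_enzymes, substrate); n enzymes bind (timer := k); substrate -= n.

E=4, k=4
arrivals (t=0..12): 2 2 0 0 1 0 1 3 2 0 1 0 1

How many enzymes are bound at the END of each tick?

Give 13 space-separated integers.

Answer: 2 4 4 4 3 1 2 4 4 4 4 4 4

Derivation:
t=0: arr=2 -> substrate=0 bound=2 product=0
t=1: arr=2 -> substrate=0 bound=4 product=0
t=2: arr=0 -> substrate=0 bound=4 product=0
t=3: arr=0 -> substrate=0 bound=4 product=0
t=4: arr=1 -> substrate=0 bound=3 product=2
t=5: arr=0 -> substrate=0 bound=1 product=4
t=6: arr=1 -> substrate=0 bound=2 product=4
t=7: arr=3 -> substrate=1 bound=4 product=4
t=8: arr=2 -> substrate=2 bound=4 product=5
t=9: arr=0 -> substrate=2 bound=4 product=5
t=10: arr=1 -> substrate=2 bound=4 product=6
t=11: arr=0 -> substrate=0 bound=4 product=8
t=12: arr=1 -> substrate=0 bound=4 product=9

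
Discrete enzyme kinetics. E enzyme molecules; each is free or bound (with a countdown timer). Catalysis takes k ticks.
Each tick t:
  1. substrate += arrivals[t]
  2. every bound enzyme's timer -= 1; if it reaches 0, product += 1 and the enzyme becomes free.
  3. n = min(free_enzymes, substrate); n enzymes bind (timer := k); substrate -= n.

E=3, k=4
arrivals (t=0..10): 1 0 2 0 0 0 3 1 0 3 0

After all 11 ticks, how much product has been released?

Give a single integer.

t=0: arr=1 -> substrate=0 bound=1 product=0
t=1: arr=0 -> substrate=0 bound=1 product=0
t=2: arr=2 -> substrate=0 bound=3 product=0
t=3: arr=0 -> substrate=0 bound=3 product=0
t=4: arr=0 -> substrate=0 bound=2 product=1
t=5: arr=0 -> substrate=0 bound=2 product=1
t=6: arr=3 -> substrate=0 bound=3 product=3
t=7: arr=1 -> substrate=1 bound=3 product=3
t=8: arr=0 -> substrate=1 bound=3 product=3
t=9: arr=3 -> substrate=4 bound=3 product=3
t=10: arr=0 -> substrate=1 bound=3 product=6

Answer: 6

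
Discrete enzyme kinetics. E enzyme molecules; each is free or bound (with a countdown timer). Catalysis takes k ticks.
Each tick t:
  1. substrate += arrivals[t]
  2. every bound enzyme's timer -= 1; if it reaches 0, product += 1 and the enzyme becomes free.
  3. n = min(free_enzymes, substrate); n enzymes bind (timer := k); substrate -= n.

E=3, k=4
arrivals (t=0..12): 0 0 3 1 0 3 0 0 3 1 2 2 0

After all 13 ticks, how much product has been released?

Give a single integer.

Answer: 6

Derivation:
t=0: arr=0 -> substrate=0 bound=0 product=0
t=1: arr=0 -> substrate=0 bound=0 product=0
t=2: arr=3 -> substrate=0 bound=3 product=0
t=3: arr=1 -> substrate=1 bound=3 product=0
t=4: arr=0 -> substrate=1 bound=3 product=0
t=5: arr=3 -> substrate=4 bound=3 product=0
t=6: arr=0 -> substrate=1 bound=3 product=3
t=7: arr=0 -> substrate=1 bound=3 product=3
t=8: arr=3 -> substrate=4 bound=3 product=3
t=9: arr=1 -> substrate=5 bound=3 product=3
t=10: arr=2 -> substrate=4 bound=3 product=6
t=11: arr=2 -> substrate=6 bound=3 product=6
t=12: arr=0 -> substrate=6 bound=3 product=6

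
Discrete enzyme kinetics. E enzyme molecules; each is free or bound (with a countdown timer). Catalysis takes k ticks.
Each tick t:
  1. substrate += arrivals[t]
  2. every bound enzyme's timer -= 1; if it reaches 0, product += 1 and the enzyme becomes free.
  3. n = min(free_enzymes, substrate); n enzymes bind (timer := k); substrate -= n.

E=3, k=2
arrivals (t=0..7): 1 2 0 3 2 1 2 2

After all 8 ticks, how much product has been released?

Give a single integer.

t=0: arr=1 -> substrate=0 bound=1 product=0
t=1: arr=2 -> substrate=0 bound=3 product=0
t=2: arr=0 -> substrate=0 bound=2 product=1
t=3: arr=3 -> substrate=0 bound=3 product=3
t=4: arr=2 -> substrate=2 bound=3 product=3
t=5: arr=1 -> substrate=0 bound=3 product=6
t=6: arr=2 -> substrate=2 bound=3 product=6
t=7: arr=2 -> substrate=1 bound=3 product=9

Answer: 9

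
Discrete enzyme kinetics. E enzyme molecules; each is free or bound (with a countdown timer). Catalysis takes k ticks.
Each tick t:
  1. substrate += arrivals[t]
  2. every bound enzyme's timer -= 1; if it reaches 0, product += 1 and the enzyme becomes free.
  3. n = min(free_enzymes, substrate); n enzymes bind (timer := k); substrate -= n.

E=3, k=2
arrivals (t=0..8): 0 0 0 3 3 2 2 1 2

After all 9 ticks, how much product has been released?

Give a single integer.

Answer: 6

Derivation:
t=0: arr=0 -> substrate=0 bound=0 product=0
t=1: arr=0 -> substrate=0 bound=0 product=0
t=2: arr=0 -> substrate=0 bound=0 product=0
t=3: arr=3 -> substrate=0 bound=3 product=0
t=4: arr=3 -> substrate=3 bound=3 product=0
t=5: arr=2 -> substrate=2 bound=3 product=3
t=6: arr=2 -> substrate=4 bound=3 product=3
t=7: arr=1 -> substrate=2 bound=3 product=6
t=8: arr=2 -> substrate=4 bound=3 product=6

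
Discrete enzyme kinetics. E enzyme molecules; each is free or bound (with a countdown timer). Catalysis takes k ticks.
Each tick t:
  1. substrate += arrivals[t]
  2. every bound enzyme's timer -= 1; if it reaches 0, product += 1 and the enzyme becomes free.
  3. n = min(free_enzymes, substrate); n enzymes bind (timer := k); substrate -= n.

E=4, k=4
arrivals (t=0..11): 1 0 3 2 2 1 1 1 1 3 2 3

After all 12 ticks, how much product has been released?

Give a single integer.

t=0: arr=1 -> substrate=0 bound=1 product=0
t=1: arr=0 -> substrate=0 bound=1 product=0
t=2: arr=3 -> substrate=0 bound=4 product=0
t=3: arr=2 -> substrate=2 bound=4 product=0
t=4: arr=2 -> substrate=3 bound=4 product=1
t=5: arr=1 -> substrate=4 bound=4 product=1
t=6: arr=1 -> substrate=2 bound=4 product=4
t=7: arr=1 -> substrate=3 bound=4 product=4
t=8: arr=1 -> substrate=3 bound=4 product=5
t=9: arr=3 -> substrate=6 bound=4 product=5
t=10: arr=2 -> substrate=5 bound=4 product=8
t=11: arr=3 -> substrate=8 bound=4 product=8

Answer: 8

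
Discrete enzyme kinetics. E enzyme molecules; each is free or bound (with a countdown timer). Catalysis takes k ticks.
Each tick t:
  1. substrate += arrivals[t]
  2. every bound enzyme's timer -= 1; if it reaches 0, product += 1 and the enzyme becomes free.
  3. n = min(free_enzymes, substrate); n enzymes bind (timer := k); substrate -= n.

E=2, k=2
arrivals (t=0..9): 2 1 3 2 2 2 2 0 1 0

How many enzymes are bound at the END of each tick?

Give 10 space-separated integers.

t=0: arr=2 -> substrate=0 bound=2 product=0
t=1: arr=1 -> substrate=1 bound=2 product=0
t=2: arr=3 -> substrate=2 bound=2 product=2
t=3: arr=2 -> substrate=4 bound=2 product=2
t=4: arr=2 -> substrate=4 bound=2 product=4
t=5: arr=2 -> substrate=6 bound=2 product=4
t=6: arr=2 -> substrate=6 bound=2 product=6
t=7: arr=0 -> substrate=6 bound=2 product=6
t=8: arr=1 -> substrate=5 bound=2 product=8
t=9: arr=0 -> substrate=5 bound=2 product=8

Answer: 2 2 2 2 2 2 2 2 2 2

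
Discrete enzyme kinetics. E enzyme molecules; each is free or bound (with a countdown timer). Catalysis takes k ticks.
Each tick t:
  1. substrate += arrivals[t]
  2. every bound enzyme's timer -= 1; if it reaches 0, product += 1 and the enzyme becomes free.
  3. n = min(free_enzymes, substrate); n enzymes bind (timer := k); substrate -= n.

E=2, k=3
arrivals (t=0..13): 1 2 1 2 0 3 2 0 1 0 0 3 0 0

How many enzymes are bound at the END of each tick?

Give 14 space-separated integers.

t=0: arr=1 -> substrate=0 bound=1 product=0
t=1: arr=2 -> substrate=1 bound=2 product=0
t=2: arr=1 -> substrate=2 bound=2 product=0
t=3: arr=2 -> substrate=3 bound=2 product=1
t=4: arr=0 -> substrate=2 bound=2 product=2
t=5: arr=3 -> substrate=5 bound=2 product=2
t=6: arr=2 -> substrate=6 bound=2 product=3
t=7: arr=0 -> substrate=5 bound=2 product=4
t=8: arr=1 -> substrate=6 bound=2 product=4
t=9: arr=0 -> substrate=5 bound=2 product=5
t=10: arr=0 -> substrate=4 bound=2 product=6
t=11: arr=3 -> substrate=7 bound=2 product=6
t=12: arr=0 -> substrate=6 bound=2 product=7
t=13: arr=0 -> substrate=5 bound=2 product=8

Answer: 1 2 2 2 2 2 2 2 2 2 2 2 2 2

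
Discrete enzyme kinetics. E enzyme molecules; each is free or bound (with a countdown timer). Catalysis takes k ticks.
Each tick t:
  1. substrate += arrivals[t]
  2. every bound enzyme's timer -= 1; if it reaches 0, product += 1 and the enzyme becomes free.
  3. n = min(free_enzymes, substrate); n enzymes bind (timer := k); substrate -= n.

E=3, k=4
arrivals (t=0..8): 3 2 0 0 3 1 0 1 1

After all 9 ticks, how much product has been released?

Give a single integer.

t=0: arr=3 -> substrate=0 bound=3 product=0
t=1: arr=2 -> substrate=2 bound=3 product=0
t=2: arr=0 -> substrate=2 bound=3 product=0
t=3: arr=0 -> substrate=2 bound=3 product=0
t=4: arr=3 -> substrate=2 bound=3 product=3
t=5: arr=1 -> substrate=3 bound=3 product=3
t=6: arr=0 -> substrate=3 bound=3 product=3
t=7: arr=1 -> substrate=4 bound=3 product=3
t=8: arr=1 -> substrate=2 bound=3 product=6

Answer: 6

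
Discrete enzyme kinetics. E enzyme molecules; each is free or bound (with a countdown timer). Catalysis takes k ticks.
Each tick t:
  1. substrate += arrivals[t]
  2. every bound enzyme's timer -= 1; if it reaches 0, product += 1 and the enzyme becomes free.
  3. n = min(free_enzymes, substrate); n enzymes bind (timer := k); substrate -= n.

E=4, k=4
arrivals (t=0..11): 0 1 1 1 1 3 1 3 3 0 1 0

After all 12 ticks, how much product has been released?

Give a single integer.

Answer: 7

Derivation:
t=0: arr=0 -> substrate=0 bound=0 product=0
t=1: arr=1 -> substrate=0 bound=1 product=0
t=2: arr=1 -> substrate=0 bound=2 product=0
t=3: arr=1 -> substrate=0 bound=3 product=0
t=4: arr=1 -> substrate=0 bound=4 product=0
t=5: arr=3 -> substrate=2 bound=4 product=1
t=6: arr=1 -> substrate=2 bound=4 product=2
t=7: arr=3 -> substrate=4 bound=4 product=3
t=8: arr=3 -> substrate=6 bound=4 product=4
t=9: arr=0 -> substrate=5 bound=4 product=5
t=10: arr=1 -> substrate=5 bound=4 product=6
t=11: arr=0 -> substrate=4 bound=4 product=7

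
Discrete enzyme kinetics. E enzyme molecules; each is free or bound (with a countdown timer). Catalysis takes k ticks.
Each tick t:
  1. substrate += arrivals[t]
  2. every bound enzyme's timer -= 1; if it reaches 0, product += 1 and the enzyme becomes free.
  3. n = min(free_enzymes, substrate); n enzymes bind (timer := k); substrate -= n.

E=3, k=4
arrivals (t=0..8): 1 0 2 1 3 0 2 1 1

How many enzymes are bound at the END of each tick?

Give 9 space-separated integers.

t=0: arr=1 -> substrate=0 bound=1 product=0
t=1: arr=0 -> substrate=0 bound=1 product=0
t=2: arr=2 -> substrate=0 bound=3 product=0
t=3: arr=1 -> substrate=1 bound=3 product=0
t=4: arr=3 -> substrate=3 bound=3 product=1
t=5: arr=0 -> substrate=3 bound=3 product=1
t=6: arr=2 -> substrate=3 bound=3 product=3
t=7: arr=1 -> substrate=4 bound=3 product=3
t=8: arr=1 -> substrate=4 bound=3 product=4

Answer: 1 1 3 3 3 3 3 3 3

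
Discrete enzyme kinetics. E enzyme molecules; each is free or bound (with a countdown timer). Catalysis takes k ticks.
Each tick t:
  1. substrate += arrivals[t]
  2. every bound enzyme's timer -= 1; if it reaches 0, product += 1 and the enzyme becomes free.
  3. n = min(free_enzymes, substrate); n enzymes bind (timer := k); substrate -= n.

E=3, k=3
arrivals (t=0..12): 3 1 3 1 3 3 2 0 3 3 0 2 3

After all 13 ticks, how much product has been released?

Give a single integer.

Answer: 12

Derivation:
t=0: arr=3 -> substrate=0 bound=3 product=0
t=1: arr=1 -> substrate=1 bound=3 product=0
t=2: arr=3 -> substrate=4 bound=3 product=0
t=3: arr=1 -> substrate=2 bound=3 product=3
t=4: arr=3 -> substrate=5 bound=3 product=3
t=5: arr=3 -> substrate=8 bound=3 product=3
t=6: arr=2 -> substrate=7 bound=3 product=6
t=7: arr=0 -> substrate=7 bound=3 product=6
t=8: arr=3 -> substrate=10 bound=3 product=6
t=9: arr=3 -> substrate=10 bound=3 product=9
t=10: arr=0 -> substrate=10 bound=3 product=9
t=11: arr=2 -> substrate=12 bound=3 product=9
t=12: arr=3 -> substrate=12 bound=3 product=12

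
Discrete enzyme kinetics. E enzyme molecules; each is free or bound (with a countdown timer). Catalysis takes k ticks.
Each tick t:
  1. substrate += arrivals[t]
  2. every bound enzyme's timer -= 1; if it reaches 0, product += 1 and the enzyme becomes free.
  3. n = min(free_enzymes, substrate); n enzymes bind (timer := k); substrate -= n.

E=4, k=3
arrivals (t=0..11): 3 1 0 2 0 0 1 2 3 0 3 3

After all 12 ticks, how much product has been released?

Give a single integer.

t=0: arr=3 -> substrate=0 bound=3 product=0
t=1: arr=1 -> substrate=0 bound=4 product=0
t=2: arr=0 -> substrate=0 bound=4 product=0
t=3: arr=2 -> substrate=0 bound=3 product=3
t=4: arr=0 -> substrate=0 bound=2 product=4
t=5: arr=0 -> substrate=0 bound=2 product=4
t=6: arr=1 -> substrate=0 bound=1 product=6
t=7: arr=2 -> substrate=0 bound=3 product=6
t=8: arr=3 -> substrate=2 bound=4 product=6
t=9: arr=0 -> substrate=1 bound=4 product=7
t=10: arr=3 -> substrate=2 bound=4 product=9
t=11: arr=3 -> substrate=4 bound=4 product=10

Answer: 10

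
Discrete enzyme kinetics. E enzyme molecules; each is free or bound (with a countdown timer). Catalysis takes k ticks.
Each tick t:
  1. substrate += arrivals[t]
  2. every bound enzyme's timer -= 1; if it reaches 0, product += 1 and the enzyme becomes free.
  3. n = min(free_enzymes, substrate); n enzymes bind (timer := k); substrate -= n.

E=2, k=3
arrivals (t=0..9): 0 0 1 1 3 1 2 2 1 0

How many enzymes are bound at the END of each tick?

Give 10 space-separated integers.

Answer: 0 0 1 2 2 2 2 2 2 2

Derivation:
t=0: arr=0 -> substrate=0 bound=0 product=0
t=1: arr=0 -> substrate=0 bound=0 product=0
t=2: arr=1 -> substrate=0 bound=1 product=0
t=3: arr=1 -> substrate=0 bound=2 product=0
t=4: arr=3 -> substrate=3 bound=2 product=0
t=5: arr=1 -> substrate=3 bound=2 product=1
t=6: arr=2 -> substrate=4 bound=2 product=2
t=7: arr=2 -> substrate=6 bound=2 product=2
t=8: arr=1 -> substrate=6 bound=2 product=3
t=9: arr=0 -> substrate=5 bound=2 product=4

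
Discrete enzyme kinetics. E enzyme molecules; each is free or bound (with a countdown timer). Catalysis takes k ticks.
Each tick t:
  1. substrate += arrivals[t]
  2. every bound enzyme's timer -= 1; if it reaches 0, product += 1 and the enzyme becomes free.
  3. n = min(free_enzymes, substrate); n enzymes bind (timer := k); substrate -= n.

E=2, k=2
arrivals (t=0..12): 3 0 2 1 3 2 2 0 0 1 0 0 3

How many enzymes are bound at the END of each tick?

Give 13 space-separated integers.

t=0: arr=3 -> substrate=1 bound=2 product=0
t=1: arr=0 -> substrate=1 bound=2 product=0
t=2: arr=2 -> substrate=1 bound=2 product=2
t=3: arr=1 -> substrate=2 bound=2 product=2
t=4: arr=3 -> substrate=3 bound=2 product=4
t=5: arr=2 -> substrate=5 bound=2 product=4
t=6: arr=2 -> substrate=5 bound=2 product=6
t=7: arr=0 -> substrate=5 bound=2 product=6
t=8: arr=0 -> substrate=3 bound=2 product=8
t=9: arr=1 -> substrate=4 bound=2 product=8
t=10: arr=0 -> substrate=2 bound=2 product=10
t=11: arr=0 -> substrate=2 bound=2 product=10
t=12: arr=3 -> substrate=3 bound=2 product=12

Answer: 2 2 2 2 2 2 2 2 2 2 2 2 2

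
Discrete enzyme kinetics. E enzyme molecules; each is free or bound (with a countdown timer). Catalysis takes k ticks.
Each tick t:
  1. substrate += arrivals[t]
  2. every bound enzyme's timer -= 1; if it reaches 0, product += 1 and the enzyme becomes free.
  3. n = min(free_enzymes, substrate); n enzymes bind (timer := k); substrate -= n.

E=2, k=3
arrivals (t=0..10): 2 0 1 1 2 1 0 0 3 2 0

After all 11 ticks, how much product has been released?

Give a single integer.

Answer: 6

Derivation:
t=0: arr=2 -> substrate=0 bound=2 product=0
t=1: arr=0 -> substrate=0 bound=2 product=0
t=2: arr=1 -> substrate=1 bound=2 product=0
t=3: arr=1 -> substrate=0 bound=2 product=2
t=4: arr=2 -> substrate=2 bound=2 product=2
t=5: arr=1 -> substrate=3 bound=2 product=2
t=6: arr=0 -> substrate=1 bound=2 product=4
t=7: arr=0 -> substrate=1 bound=2 product=4
t=8: arr=3 -> substrate=4 bound=2 product=4
t=9: arr=2 -> substrate=4 bound=2 product=6
t=10: arr=0 -> substrate=4 bound=2 product=6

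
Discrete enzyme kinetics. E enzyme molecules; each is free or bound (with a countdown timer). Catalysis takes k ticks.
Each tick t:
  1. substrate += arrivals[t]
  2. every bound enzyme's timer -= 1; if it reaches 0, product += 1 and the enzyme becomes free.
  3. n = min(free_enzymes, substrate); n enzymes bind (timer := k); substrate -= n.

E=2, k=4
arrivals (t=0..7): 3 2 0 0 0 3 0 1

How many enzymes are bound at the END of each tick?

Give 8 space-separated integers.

t=0: arr=3 -> substrate=1 bound=2 product=0
t=1: arr=2 -> substrate=3 bound=2 product=0
t=2: arr=0 -> substrate=3 bound=2 product=0
t=3: arr=0 -> substrate=3 bound=2 product=0
t=4: arr=0 -> substrate=1 bound=2 product=2
t=5: arr=3 -> substrate=4 bound=2 product=2
t=6: arr=0 -> substrate=4 bound=2 product=2
t=7: arr=1 -> substrate=5 bound=2 product=2

Answer: 2 2 2 2 2 2 2 2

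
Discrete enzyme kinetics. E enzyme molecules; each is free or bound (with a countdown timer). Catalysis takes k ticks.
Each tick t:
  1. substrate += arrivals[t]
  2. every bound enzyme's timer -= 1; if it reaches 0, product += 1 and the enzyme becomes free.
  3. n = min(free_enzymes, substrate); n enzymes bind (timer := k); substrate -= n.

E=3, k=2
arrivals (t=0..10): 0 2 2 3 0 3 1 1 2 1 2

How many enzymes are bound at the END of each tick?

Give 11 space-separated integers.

t=0: arr=0 -> substrate=0 bound=0 product=0
t=1: arr=2 -> substrate=0 bound=2 product=0
t=2: arr=2 -> substrate=1 bound=3 product=0
t=3: arr=3 -> substrate=2 bound=3 product=2
t=4: arr=0 -> substrate=1 bound=3 product=3
t=5: arr=3 -> substrate=2 bound=3 product=5
t=6: arr=1 -> substrate=2 bound=3 product=6
t=7: arr=1 -> substrate=1 bound=3 product=8
t=8: arr=2 -> substrate=2 bound=3 product=9
t=9: arr=1 -> substrate=1 bound=3 product=11
t=10: arr=2 -> substrate=2 bound=3 product=12

Answer: 0 2 3 3 3 3 3 3 3 3 3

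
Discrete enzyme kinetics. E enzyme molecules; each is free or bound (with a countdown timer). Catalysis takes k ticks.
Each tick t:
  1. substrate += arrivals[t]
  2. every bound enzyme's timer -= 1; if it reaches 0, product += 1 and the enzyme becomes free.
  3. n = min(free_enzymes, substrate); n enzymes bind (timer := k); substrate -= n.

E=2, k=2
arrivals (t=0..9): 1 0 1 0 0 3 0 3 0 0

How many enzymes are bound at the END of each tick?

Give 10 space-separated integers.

t=0: arr=1 -> substrate=0 bound=1 product=0
t=1: arr=0 -> substrate=0 bound=1 product=0
t=2: arr=1 -> substrate=0 bound=1 product=1
t=3: arr=0 -> substrate=0 bound=1 product=1
t=4: arr=0 -> substrate=0 bound=0 product=2
t=5: arr=3 -> substrate=1 bound=2 product=2
t=6: arr=0 -> substrate=1 bound=2 product=2
t=7: arr=3 -> substrate=2 bound=2 product=4
t=8: arr=0 -> substrate=2 bound=2 product=4
t=9: arr=0 -> substrate=0 bound=2 product=6

Answer: 1 1 1 1 0 2 2 2 2 2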